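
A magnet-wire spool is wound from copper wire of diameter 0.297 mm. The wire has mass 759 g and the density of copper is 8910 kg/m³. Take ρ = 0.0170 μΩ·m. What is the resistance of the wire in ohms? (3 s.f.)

ρ = 0.0170 μΩ·m = 1.70×10^-8 Ω·m
A = π(d/2)² = π(1.4850e-04 m)² = 6.9279e-08 m²
L = m/(density·A) = 0.759/(8910×6.9279e-08) = 1230 m
R = ρL/A = (1.70×10^-8)(1230)/(6.9279e-08) = 302 Ω

302 Ω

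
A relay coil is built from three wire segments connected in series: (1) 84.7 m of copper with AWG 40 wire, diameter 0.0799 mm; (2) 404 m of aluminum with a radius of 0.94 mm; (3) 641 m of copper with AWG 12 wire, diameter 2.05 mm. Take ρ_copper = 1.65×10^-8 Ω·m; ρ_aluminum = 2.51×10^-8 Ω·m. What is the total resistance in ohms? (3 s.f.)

Seg 1: A = π(0.0799/2 mm)² = π(3.9950e-05 m)² = 5.014e-09 m²
R_1 = (1.65×10^-8)(84.7)/(5.014e-09) = 278.7 Ω
Seg 2: A = πr² = π(9.4000e-04 m)² = 2.776e-06 m²
R_2 = (2.51×10^-8)(404)/(2.776e-06) = 3.653 Ω
Seg 3: A = π(2.05/2 mm)² = π(1.0250e-03 m)² = 3.301e-06 m²
R_3 = (1.65×10^-8)(641)/(3.301e-06) = 3.204 Ω
R_total = R_1 + R_2 + R_3 = 286 Ω

286 Ω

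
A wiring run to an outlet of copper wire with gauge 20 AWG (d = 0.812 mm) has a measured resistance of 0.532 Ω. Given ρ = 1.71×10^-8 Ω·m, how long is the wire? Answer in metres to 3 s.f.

A = π(0.812/2 mm)² = π(4.0600e-04 m)² = 5.178e-07 m²
L = RA/ρ = (0.532)(5.178e-07)/(1.71×10^-8) = 16.1 m

16.1 m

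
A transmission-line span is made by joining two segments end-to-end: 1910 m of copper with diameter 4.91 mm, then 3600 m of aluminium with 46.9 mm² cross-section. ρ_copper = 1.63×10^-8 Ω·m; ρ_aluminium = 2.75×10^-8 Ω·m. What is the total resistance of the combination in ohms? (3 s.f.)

3.76 Ω

Segment 1: A = π(d/2)² = π(2.4550e-03 m)² = 1.893e-05 m²
R₁ = ρL/A = (1.63×10^-8)(1910)/(1.893e-05) = 1.644 Ω
Segment 2: A = 46.9 mm² = 4.690e-05 m²
R₂ = (2.75×10^-8)(3600)/(4.690e-05) = 2.111 Ω
R = R₁ + R₂ = 3.76 Ω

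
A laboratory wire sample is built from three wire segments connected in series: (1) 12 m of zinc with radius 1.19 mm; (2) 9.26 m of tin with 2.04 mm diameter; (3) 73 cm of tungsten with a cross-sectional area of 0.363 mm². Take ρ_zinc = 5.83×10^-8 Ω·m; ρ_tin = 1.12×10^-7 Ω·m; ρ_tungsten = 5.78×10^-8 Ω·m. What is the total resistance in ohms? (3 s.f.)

0.591 Ω

Seg 1: A = πr² = π(1.1900e-03 m)² = 4.449e-06 m²
R_1 = (5.83×10^-8)(12)/(4.449e-06) = 0.1573 Ω
Seg 2: A = π(d/2)² = π(1.0200e-03 m)² = 3.269e-06 m²
R_2 = (1.12×10^-7)(9.26)/(3.269e-06) = 0.3173 Ω
Seg 3: A = 0.363 mm² = 3.630e-07 m²
R_3 = (5.78×10^-8)(0.73)/(3.630e-07) = 0.1162 Ω
R_total = R_1 + R_2 + R_3 = 0.591 Ω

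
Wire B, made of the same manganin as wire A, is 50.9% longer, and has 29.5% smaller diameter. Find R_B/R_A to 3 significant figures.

3.04

R ∝ L/d², so R_B/R_A = (1 + 50.9/100) × (1 − 29.5/100)⁻²
= 1.509 × 2.012 = 3.04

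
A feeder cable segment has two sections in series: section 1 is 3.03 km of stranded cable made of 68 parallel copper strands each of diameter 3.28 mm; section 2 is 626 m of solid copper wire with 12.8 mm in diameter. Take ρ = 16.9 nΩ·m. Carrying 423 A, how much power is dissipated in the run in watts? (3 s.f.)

30700 W

ρ = 16.9 nΩ·m = 1.69×10^-8 Ω·m
Section 1: A_strand = π(1.6400e-03)² = 8.450e-06 m²; R₁ = ρL/(N·A_s) = (1.69×10^-8)(3030)/(68×8.450e-06) = 0.08912 Ω
Section 2: A = π(d/2)² = π(6.4000e-03 m)² = 1.287e-04 m²
R₂ = (1.69×10^-8)(626)/(1.287e-04) = 0.08222 Ω
R = R₁ + R₂ = 0.1713 Ω
P = I²R = (423)² × 0.1713 = 30700 W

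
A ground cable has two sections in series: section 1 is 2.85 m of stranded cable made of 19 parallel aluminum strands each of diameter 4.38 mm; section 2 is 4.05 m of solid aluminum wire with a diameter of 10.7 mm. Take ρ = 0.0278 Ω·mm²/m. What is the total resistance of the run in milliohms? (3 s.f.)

1.53 mΩ

ρ = 0.0278 Ω·mm²/m = 2.78×10^-8 Ω·m
Section 1: A_strand = π(2.1900e-03)² = 1.507e-05 m²; R₁ = ρL/(N·A_s) = (2.78×10^-8)(2.85)/(19×1.507e-05) = 2.768×10^-4 Ω
Section 2: A = π(d/2)² = π(5.3500e-03 m)² = 8.992e-05 m²
R₂ = (2.78×10^-8)(4.05)/(8.992e-05) = 0.001252 Ω
R = R₁ + R₂ = 1.53 mΩ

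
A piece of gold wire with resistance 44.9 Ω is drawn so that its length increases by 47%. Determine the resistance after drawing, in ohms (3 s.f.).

k = 1 + 47/100 = 1.47; volume constant ⇒ A' = A/k, so R' = k²R.
R' = 2.161 × 44.9 = 97.0 Ω

97.0 Ω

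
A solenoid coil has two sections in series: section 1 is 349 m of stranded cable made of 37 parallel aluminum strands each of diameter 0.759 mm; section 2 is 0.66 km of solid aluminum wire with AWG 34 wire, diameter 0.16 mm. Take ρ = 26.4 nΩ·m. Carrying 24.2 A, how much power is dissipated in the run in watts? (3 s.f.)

ρ = 26.4 nΩ·m = 2.64×10^-8 Ω·m
Section 1: A_strand = π(3.7950e-04)² = 4.525e-07 m²; R₁ = ρL/(N·A_s) = (2.64×10^-8)(349)/(37×4.525e-07) = 0.5504 Ω
Section 2: A = π(0.16/2 mm)² = π(8.0000e-05 m)² = 2.011e-08 m²
R₂ = (2.64×10^-8)(660)/(2.011e-08) = 866.6 Ω
R = R₁ + R₂ = 867.1 Ω
P = I²R = (24.2)² × 867.1 = 5.08×10^5 W

5.08×10^5 W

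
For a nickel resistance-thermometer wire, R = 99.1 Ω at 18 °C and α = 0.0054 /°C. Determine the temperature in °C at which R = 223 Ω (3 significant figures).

R = R₀(1 + α(T − T₀)) ⇒ T = T₀ + (R/R₀ − 1)/α
T = 18 + (223/99.1 − 1)/0.0054 = 18 + (1.25)/0.0054 = 250 °C

250 °C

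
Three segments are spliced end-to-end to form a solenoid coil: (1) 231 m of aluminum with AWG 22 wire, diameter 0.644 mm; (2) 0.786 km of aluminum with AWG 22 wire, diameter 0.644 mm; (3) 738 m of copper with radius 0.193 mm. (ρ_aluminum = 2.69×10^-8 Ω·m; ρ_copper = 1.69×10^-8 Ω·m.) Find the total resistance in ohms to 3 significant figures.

191 Ω

Seg 1: A = π(0.644/2 mm)² = π(3.2200e-04 m)² = 3.257e-07 m²
R_1 = (2.69×10^-8)(231)/(3.257e-07) = 19.08 Ω
Seg 2: A = π(0.644/2 mm)² = π(3.2200e-04 m)² = 3.257e-07 m²
R_2 = (2.69×10^-8)(786)/(3.257e-07) = 64.91 Ω
Seg 3: A = πr² = π(1.9300e-04 m)² = 1.170e-07 m²
R_3 = (1.69×10^-8)(738)/(1.170e-07) = 106.6 Ω
R_total = R_1 + R_2 + R_3 = 191 Ω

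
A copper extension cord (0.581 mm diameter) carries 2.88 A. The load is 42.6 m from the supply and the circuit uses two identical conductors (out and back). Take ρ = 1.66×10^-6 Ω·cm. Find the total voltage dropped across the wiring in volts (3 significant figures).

ρ = 1.66×10^-6 Ω·cm = 1.66×10^-8 Ω·m
A = π(d/2)² = π(2.9050e-04 m)² = 2.651e-07 m²
Total conductor length (both ways) L = 2 × 42.6 = 85.2 m
R = ρL/A = (1.66×10^-8)(85.2)/(2.651e-07) = 5.335 Ω
V = IR = 2.88 × 5.335 = 15.4 V

15.4 V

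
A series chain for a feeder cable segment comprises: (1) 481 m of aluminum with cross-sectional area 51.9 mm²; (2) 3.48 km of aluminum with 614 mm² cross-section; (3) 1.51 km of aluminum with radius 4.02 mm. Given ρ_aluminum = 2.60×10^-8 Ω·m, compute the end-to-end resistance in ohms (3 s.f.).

1.16 Ω

Seg 1: A = 51.9 mm² = 5.190e-05 m²
R_1 = (2.60×10^-8)(481)/(5.190e-05) = 0.241 Ω
Seg 2: A = 614 mm² = 6.140e-04 m²
R_2 = (2.60×10^-8)(3480)/(6.140e-04) = 0.1474 Ω
Seg 3: A = πr² = π(4.0200e-03 m)² = 5.077e-05 m²
R_3 = (2.60×10^-8)(1510)/(5.077e-05) = 0.7733 Ω
R_total = R_1 + R_2 + R_3 = 1.16 Ω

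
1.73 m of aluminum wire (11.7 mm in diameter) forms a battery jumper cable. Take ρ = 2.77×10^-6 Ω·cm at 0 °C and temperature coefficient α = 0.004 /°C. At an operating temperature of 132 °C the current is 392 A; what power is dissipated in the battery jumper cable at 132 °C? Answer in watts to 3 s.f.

ρ = 2.77×10^-6 Ω·cm = 2.77×10^-8 Ω·m
A = π(d/2)² = π(5.8500e-03 m)² = 1.075e-04 m²
R₍0₎ = ρL/A = (2.77×10^-8)(1.73)/(1.075e-04) = 4.457×10^-4 Ω
R₍132₎ = R₍0₎(1 + αΔT) = 4.457×10^-4 × (1 + 0.004×132) = 6.811×10^-4 Ω
P = I²R = (392)² × 6.811×10^-4 = 105 W

105 W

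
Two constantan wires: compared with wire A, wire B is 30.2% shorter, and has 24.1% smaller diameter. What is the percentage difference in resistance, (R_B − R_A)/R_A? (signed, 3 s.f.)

21.2%

R ∝ L/d², so R_B/R_A = (1 − 30.2/100) × (1 − 24.1/100)⁻²
= 0.698 × 1.736 = 1.212
(R_B − R_A)/R_A = 1.212 − 1 = 21.2%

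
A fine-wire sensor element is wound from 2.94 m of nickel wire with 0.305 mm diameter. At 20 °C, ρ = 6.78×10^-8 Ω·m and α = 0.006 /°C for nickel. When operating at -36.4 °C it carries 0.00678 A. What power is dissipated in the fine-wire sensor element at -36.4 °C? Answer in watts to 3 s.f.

A = π(d/2)² = π(1.5250e-04 m)² = 7.306e-08 m²
R₍20₎ = ρL/A = (6.78×10^-8)(2.94)/(7.306e-08) = 2.728 Ω
R₍-36.4₎ = R₍20₎(1 + αΔT) = 2.728 × (1 + 0.006×-56.4) = 1.805 Ω
P = I²R = (0.00678)² × 1.805 = 8.30×10^-5 W

8.30×10^-5 W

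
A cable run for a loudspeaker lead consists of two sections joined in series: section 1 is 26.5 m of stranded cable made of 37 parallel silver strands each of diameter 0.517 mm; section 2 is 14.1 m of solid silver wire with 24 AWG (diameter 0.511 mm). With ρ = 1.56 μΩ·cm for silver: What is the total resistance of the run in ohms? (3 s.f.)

ρ = 1.56 μΩ·cm = 1.56×10^-8 Ω·m
Section 1: A_strand = π(2.5850e-04)² = 2.099e-07 m²; R₁ = ρL/(N·A_s) = (1.56×10^-8)(26.5)/(37×2.099e-07) = 0.05322 Ω
Section 2: A = π(0.511/2 mm)² = π(2.5550e-04 m)² = 2.051e-07 m²
R₂ = (1.56×10^-8)(14.1)/(2.051e-07) = 1.073 Ω
R = R₁ + R₂ = 1.13 Ω

1.13 Ω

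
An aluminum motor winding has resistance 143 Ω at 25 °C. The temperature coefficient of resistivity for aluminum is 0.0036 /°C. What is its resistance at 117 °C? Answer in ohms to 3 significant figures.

ΔT = 117 − 25 = 92 °C
R = R₀(1 + αΔT) = 143 × (1 + 0.0036×92) = 143 × 1.331 = 190 Ω

190 Ω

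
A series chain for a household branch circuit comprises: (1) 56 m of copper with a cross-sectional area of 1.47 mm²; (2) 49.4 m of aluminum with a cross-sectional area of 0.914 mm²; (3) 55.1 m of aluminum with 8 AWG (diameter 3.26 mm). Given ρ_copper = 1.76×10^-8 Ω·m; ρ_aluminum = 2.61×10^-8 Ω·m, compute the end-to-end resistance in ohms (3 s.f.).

Seg 1: A = 1.47 mm² = 1.470e-06 m²
R_1 = (1.76×10^-8)(56)/(1.470e-06) = 0.6705 Ω
Seg 2: A = 0.914 mm² = 9.140e-07 m²
R_2 = (2.61×10^-8)(49.4)/(9.140e-07) = 1.411 Ω
Seg 3: A = π(3.26/2 mm)² = π(1.6300e-03 m)² = 8.347e-06 m²
R_3 = (2.61×10^-8)(55.1)/(8.347e-06) = 0.1723 Ω
R_total = R_1 + R_2 + R_3 = 2.25 Ω

2.25 Ω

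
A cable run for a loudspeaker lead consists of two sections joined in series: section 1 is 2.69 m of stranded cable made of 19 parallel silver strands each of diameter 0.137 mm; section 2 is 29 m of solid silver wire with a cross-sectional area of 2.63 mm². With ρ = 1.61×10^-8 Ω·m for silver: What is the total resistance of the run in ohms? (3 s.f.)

Section 1: A_strand = π(6.8500e-05)² = 1.474e-08 m²; R₁ = ρL/(N·A_s) = (1.61×10^-8)(2.69)/(19×1.474e-08) = 0.1546 Ω
Section 2: A = 2.63 mm² = 2.630e-06 m²
R₂ = (1.61×10^-8)(29)/(2.630e-06) = 0.1775 Ω
R = R₁ + R₂ = 0.332 Ω

0.332 Ω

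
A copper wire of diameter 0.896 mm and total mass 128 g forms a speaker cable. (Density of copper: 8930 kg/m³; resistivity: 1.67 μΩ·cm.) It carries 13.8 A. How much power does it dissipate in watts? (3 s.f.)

115 W

ρ = 1.67 μΩ·cm = 1.67×10^-8 Ω·m
A = π(d/2)² = π(4.4800e-04 m)² = 6.3053e-07 m²
L = m/(density·A) = 0.128/(8930×6.3053e-07) = 22.73 m
R = ρL/A = (1.67×10^-8)(22.73)/(6.3053e-07) = 0.6021 Ω
P = I²R = (13.8)² × 0.6021 = 115 W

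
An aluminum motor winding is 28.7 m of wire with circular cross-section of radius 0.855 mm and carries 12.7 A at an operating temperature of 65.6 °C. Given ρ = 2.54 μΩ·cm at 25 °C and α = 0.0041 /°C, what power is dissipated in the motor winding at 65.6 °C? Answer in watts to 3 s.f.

59.7 W

ρ = 2.54 μΩ·cm = 2.54×10^-8 Ω·m
A = πr² = π(8.5500e-04 m)² = 2.297e-06 m²
R₍25₎ = ρL/A = (2.54×10^-8)(28.7)/(2.297e-06) = 0.3174 Ω
R₍65.6₎ = R₍25₎(1 + αΔT) = 0.3174 × (1 + 0.0041×40.6) = 0.3703 Ω
P = I²R = (12.7)² × 0.3703 = 59.7 W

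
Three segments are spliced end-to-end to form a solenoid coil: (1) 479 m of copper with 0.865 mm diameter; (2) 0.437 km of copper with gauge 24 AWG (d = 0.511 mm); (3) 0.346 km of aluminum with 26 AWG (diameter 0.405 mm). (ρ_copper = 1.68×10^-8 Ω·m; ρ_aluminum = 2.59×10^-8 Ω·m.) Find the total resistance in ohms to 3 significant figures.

Seg 1: A = π(d/2)² = π(4.3250e-04 m)² = 5.877e-07 m²
R_1 = (1.68×10^-8)(479)/(5.877e-07) = 13.69 Ω
Seg 2: A = π(0.511/2 mm)² = π(2.5550e-04 m)² = 2.051e-07 m²
R_2 = (1.68×10^-8)(437)/(2.051e-07) = 35.8 Ω
Seg 3: A = π(0.405/2 mm)² = π(2.0250e-04 m)² = 1.288e-07 m²
R_3 = (2.59×10^-8)(346)/(1.288e-07) = 69.56 Ω
R_total = R_1 + R_2 + R_3 = 119 Ω

119 Ω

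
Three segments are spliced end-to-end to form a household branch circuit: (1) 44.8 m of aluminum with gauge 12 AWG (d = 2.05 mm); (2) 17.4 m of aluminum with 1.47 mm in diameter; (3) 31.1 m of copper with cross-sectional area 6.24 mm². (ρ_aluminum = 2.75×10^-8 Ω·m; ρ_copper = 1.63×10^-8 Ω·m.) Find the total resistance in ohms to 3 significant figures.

Seg 1: A = π(2.05/2 mm)² = π(1.0250e-03 m)² = 3.301e-06 m²
R_1 = (2.75×10^-8)(44.8)/(3.301e-06) = 0.3733 Ω
Seg 2: A = π(d/2)² = π(7.3500e-04 m)² = 1.697e-06 m²
R_2 = (2.75×10^-8)(17.4)/(1.697e-06) = 0.2819 Ω
Seg 3: A = 6.24 mm² = 6.240e-06 m²
R_3 = (1.63×10^-8)(31.1)/(6.240e-06) = 0.08124 Ω
R_total = R_1 + R_2 + R_3 = 0.736 Ω

0.736 Ω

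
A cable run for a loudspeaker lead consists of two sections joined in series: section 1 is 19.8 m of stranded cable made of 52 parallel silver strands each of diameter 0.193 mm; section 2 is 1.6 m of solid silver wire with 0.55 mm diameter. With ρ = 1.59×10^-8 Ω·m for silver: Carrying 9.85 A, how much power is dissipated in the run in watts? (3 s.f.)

Section 1: A_strand = π(9.6500e-05)² = 2.926e-08 m²; R₁ = ρL/(N·A_s) = (1.59×10^-8)(19.8)/(52×2.926e-08) = 0.2069 Ω
Section 2: A = π(d/2)² = π(2.7500e-04 m)² = 2.376e-07 m²
R₂ = (1.59×10^-8)(1.6)/(2.376e-07) = 0.1071 Ω
R = R₁ + R₂ = 0.314 Ω
P = I²R = (9.85)² × 0.314 = 30.5 W

30.5 W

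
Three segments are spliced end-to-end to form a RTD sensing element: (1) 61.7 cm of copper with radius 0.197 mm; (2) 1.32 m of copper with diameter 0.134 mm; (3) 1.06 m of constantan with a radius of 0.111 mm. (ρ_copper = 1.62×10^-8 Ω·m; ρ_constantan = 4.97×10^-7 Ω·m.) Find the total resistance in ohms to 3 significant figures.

Seg 1: A = πr² = π(1.9700e-04 m)² = 1.219e-07 m²
R_1 = (1.62×10^-8)(0.617)/(1.219e-07) = 0.08198 Ω
Seg 2: A = π(d/2)² = π(6.7000e-05 m)² = 1.410e-08 m²
R_2 = (1.62×10^-8)(1.32)/(1.410e-08) = 1.516 Ω
Seg 3: A = πr² = π(1.1100e-04 m)² = 3.871e-08 m²
R_3 = (4.97×10^-7)(1.06)/(3.871e-08) = 13.61 Ω
R_total = R_1 + R_2 + R_3 = 15.2 Ω

15.2 Ω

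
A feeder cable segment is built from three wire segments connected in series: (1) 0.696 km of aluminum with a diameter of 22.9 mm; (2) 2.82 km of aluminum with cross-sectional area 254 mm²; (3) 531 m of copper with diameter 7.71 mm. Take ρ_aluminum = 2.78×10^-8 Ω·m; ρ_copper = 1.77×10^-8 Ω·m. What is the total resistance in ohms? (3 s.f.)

0.557 Ω

Seg 1: A = π(d/2)² = π(1.1450e-02 m)² = 4.119e-04 m²
R_1 = (2.78×10^-8)(696)/(4.119e-04) = 0.04698 Ω
Seg 2: A = 254 mm² = 2.540e-04 m²
R_2 = (2.78×10^-8)(2820)/(2.540e-04) = 0.3086 Ω
Seg 3: A = π(d/2)² = π(3.8550e-03 m)² = 4.669e-05 m²
R_3 = (1.77×10^-8)(531)/(4.669e-05) = 0.2013 Ω
R_total = R_1 + R_2 + R_3 = 0.557 Ω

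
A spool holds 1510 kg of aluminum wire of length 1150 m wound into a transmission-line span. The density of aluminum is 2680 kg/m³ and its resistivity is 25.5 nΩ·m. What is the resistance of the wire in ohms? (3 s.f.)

0.0599 Ω

ρ = 25.5 nΩ·m = 2.55×10^-8 Ω·m
A = m/(density·L) = 1510/(2680×1150) = 4.8994e-04 m²
R = ρL/A = (2.55×10^-8)(1150)/(4.8994e-04) = 0.0599 Ω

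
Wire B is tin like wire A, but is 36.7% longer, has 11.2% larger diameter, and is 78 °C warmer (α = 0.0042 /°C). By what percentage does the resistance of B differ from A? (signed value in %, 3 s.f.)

46.8%

R ∝ ρL/d² with ρ ∝ (1+αΔT), so R_B/R_A = (1 + 36.7/100) × (1 + 11.2/100)⁻² × (1 + 0.0042×78)
= 1.367 × 0.8087 × 1.328 = 1.468
(R_B − R_A)/R_A = 1.468 − 1 = 46.8%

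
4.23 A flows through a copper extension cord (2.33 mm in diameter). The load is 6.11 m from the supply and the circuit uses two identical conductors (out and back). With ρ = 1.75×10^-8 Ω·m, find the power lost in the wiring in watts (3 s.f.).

A = π(d/2)² = π(1.1650e-03 m)² = 4.264e-06 m²
Total conductor length (both ways) L = 2 × 6.11 = 12.22 m
R = ρL/A = (1.75×10^-8)(12.22)/(4.264e-06) = 0.05015 Ω
P = I²R = (4.23)² × 0.05015 = 0.897 W

0.897 W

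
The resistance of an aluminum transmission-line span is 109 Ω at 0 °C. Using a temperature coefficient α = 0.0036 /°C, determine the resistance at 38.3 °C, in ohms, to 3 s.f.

124 Ω

ΔT = 38.3 − 0 = 38.3 °C
R = R₀(1 + αΔT) = 109 × (1 + 0.0036×38.3) = 109 × 1.138 = 124 Ω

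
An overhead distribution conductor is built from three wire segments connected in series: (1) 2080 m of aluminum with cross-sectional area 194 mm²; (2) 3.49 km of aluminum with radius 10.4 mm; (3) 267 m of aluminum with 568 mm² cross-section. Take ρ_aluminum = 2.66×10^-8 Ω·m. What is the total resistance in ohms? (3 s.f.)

Seg 1: A = 194 mm² = 1.940e-04 m²
R_1 = (2.66×10^-8)(2080)/(1.940e-04) = 0.2852 Ω
Seg 2: A = πr² = π(1.0400e-02 m)² = 3.398e-04 m²
R_2 = (2.66×10^-8)(3490)/(3.398e-04) = 0.2732 Ω
Seg 3: A = 568 mm² = 5.680e-04 m²
R_3 = (2.66×10^-8)(267)/(5.680e-04) = 0.0125 Ω
R_total = R_1 + R_2 + R_3 = 0.571 Ω

0.571 Ω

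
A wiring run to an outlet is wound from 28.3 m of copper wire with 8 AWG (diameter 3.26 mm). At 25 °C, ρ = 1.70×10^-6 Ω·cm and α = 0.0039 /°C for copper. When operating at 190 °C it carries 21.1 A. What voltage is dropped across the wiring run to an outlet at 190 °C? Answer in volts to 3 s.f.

ρ = 1.70×10^-6 Ω·cm = 1.70×10^-8 Ω·m
A = π(3.26/2 mm)² = π(1.6300e-03 m)² = 8.347e-06 m²
R₍25₎ = ρL/A = (1.70×10^-8)(28.3)/(8.347e-06) = 0.05764 Ω
R₍190₎ = R₍25₎(1 + αΔT) = 0.05764 × (1 + 0.0039×165) = 0.09473 Ω
V = IR = 21.1 × 0.09473 = 2.00 V

2.00 V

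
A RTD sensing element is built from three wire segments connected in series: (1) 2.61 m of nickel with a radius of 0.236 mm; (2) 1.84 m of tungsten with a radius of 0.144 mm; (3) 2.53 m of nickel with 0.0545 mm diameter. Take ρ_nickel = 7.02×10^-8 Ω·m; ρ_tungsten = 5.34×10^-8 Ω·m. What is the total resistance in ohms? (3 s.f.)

Seg 1: A = πr² = π(2.3600e-04 m)² = 1.750e-07 m²
R_1 = (7.02×10^-8)(2.61)/(1.750e-07) = 1.047 Ω
Seg 2: A = πr² = π(1.4400e-04 m)² = 6.514e-08 m²
R_2 = (5.34×10^-8)(1.84)/(6.514e-08) = 1.508 Ω
Seg 3: A = π(d/2)² = π(2.7250e-05 m)² = 2.333e-09 m²
R_3 = (7.02×10^-8)(2.53)/(2.333e-09) = 76.13 Ω
R_total = R_1 + R_2 + R_3 = 78.7 Ω

78.7 Ω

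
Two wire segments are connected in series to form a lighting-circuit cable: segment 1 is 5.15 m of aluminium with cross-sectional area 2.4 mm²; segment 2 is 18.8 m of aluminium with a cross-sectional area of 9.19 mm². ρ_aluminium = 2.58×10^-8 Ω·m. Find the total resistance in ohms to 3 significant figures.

Segment 1: A = 2.4 mm² = 2.400e-06 m²
R₁ = ρL/A = (2.58×10^-8)(5.15)/(2.400e-06) = 0.05536 Ω
Segment 2: A = 9.19 mm² = 9.190e-06 m²
R₂ = (2.58×10^-8)(18.8)/(9.190e-06) = 0.05278 Ω
R = R₁ + R₂ = 0.108 Ω

0.108 Ω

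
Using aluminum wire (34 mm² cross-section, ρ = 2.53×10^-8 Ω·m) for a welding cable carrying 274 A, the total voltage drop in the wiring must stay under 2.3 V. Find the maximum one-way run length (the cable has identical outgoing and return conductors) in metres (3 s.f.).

A = 34 mm² = 3.400e-05 m²
L_max = V_max·A/(2·ρI) = (2.3)(3.400e-05)/(2×2.53×10^-8×274) = 5.64 m

5.64 m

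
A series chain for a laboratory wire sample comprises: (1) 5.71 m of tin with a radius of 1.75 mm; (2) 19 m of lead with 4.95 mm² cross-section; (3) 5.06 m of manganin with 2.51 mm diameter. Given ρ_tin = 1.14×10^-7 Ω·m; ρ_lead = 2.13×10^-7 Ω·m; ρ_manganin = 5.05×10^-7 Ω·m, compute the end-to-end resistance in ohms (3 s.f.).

1.40 Ω

Seg 1: A = πr² = π(1.7500e-03 m)² = 9.621e-06 m²
R_1 = (1.14×10^-7)(5.71)/(9.621e-06) = 0.06766 Ω
Seg 2: A = 4.95 mm² = 4.950e-06 m²
R_2 = (2.13×10^-7)(19)/(4.950e-06) = 0.8176 Ω
Seg 3: A = π(d/2)² = π(1.2550e-03 m)² = 4.948e-06 m²
R_3 = (5.05×10^-7)(5.06)/(4.948e-06) = 0.5164 Ω
R_total = R_1 + R_2 + R_3 = 1.40 Ω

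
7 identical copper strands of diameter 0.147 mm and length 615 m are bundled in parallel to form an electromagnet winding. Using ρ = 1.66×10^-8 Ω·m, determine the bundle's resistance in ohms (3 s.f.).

A_strand = π(7.3500e-05 m)² = 1.697e-08 m²
R_strand = ρL/A = (1.66×10^-8)(615)/(1.697e-08) = 601.5 Ω
R_total = R_strand/N = 601.5/7 = 85.9 Ω

85.9 Ω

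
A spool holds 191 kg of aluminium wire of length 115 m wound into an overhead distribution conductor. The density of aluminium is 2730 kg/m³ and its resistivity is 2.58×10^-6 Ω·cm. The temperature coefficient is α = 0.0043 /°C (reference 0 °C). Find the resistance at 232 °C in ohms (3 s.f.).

0.00974 Ω

ρ = 2.58×10^-6 Ω·cm = 2.58×10^-8 Ω·m
A = m/(density·L) = 191/(2730×115) = 6.0838e-04 m²
R = ρL/A = (2.58×10^-8)(115)/(6.0838e-04) = 0.004877 Ω
R(232 °C) = 0.004877 × (1 + 0.0043×232) = 0.00974 Ω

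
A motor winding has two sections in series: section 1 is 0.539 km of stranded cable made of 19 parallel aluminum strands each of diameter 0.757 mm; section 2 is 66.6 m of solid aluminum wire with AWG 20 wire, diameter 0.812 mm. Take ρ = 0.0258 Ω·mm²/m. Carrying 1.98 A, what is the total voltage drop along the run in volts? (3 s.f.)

ρ = 0.0258 Ω·mm²/m = 2.58×10^-8 Ω·m
Section 1: A_strand = π(3.7850e-04)² = 4.501e-07 m²; R₁ = ρL/(N·A_s) = (2.58×10^-8)(539)/(19×4.501e-07) = 1.626 Ω
Section 2: A = π(0.812/2 mm)² = π(4.0600e-04 m)² = 5.178e-07 m²
R₂ = (2.58×10^-8)(66.6)/(5.178e-07) = 3.318 Ω
R = R₁ + R₂ = 4.944 Ω
V = IR = 1.98 × 4.944 = 9.79 V

9.79 V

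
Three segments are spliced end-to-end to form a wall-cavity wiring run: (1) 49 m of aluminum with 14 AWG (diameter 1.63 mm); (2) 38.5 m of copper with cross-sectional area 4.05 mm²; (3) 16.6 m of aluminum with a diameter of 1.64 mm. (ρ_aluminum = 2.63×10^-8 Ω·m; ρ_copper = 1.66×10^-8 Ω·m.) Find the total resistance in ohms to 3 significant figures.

0.982 Ω

Seg 1: A = π(1.63/2 mm)² = π(8.1500e-04 m)² = 2.087e-06 m²
R_1 = (2.63×10^-8)(49)/(2.087e-06) = 0.6176 Ω
Seg 2: A = 4.05 mm² = 4.050e-06 m²
R_2 = (1.66×10^-8)(38.5)/(4.050e-06) = 0.1578 Ω
Seg 3: A = π(d/2)² = π(8.2000e-04 m)² = 2.112e-06 m²
R_3 = (2.63×10^-8)(16.6)/(2.112e-06) = 0.2067 Ω
R_total = R_1 + R_2 + R_3 = 0.982 Ω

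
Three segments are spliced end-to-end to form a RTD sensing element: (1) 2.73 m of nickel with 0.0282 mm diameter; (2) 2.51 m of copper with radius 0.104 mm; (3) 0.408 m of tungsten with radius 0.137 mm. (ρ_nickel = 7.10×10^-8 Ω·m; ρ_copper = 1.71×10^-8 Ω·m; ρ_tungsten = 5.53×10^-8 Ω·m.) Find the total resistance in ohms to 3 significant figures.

Seg 1: A = π(d/2)² = π(1.4100e-05 m)² = 6.246e-10 m²
R_1 = (7.10×10^-8)(2.73)/(6.246e-10) = 310.3 Ω
Seg 2: A = πr² = π(1.0400e-04 m)² = 3.398e-08 m²
R_2 = (1.71×10^-8)(2.51)/(3.398e-08) = 1.263 Ω
Seg 3: A = πr² = π(1.3700e-04 m)² = 5.896e-08 m²
R_3 = (5.53×10^-8)(0.408)/(5.896e-08) = 0.3826 Ω
R_total = R_1 + R_2 + R_3 = 312 Ω

312 Ω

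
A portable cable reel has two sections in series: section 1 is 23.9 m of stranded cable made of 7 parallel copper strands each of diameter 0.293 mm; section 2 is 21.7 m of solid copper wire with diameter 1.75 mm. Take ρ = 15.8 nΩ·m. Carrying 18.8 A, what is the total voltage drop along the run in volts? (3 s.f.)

ρ = 15.8 nΩ·m = 1.58×10^-8 Ω·m
Section 1: A_strand = π(1.4650e-04)² = 6.743e-08 m²; R₁ = ρL/(N·A_s) = (1.58×10^-8)(23.9)/(7×6.743e-08) = 0.8001 Ω
Section 2: A = π(d/2)² = π(8.7500e-04 m)² = 2.405e-06 m²
R₂ = (1.58×10^-8)(21.7)/(2.405e-06) = 0.1425 Ω
R = R₁ + R₂ = 0.9426 Ω
V = IR = 18.8 × 0.9426 = 17.7 V

17.7 V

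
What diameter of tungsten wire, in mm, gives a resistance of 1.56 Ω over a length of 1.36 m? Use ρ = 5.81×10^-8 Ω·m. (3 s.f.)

0.254 mm

A = ρL/R = (5.81×10^-8)(1.36)/(1.56) = 5.065e-08 m²
d = 2√(A/π) = 2.540e-04 m = 0.254 mm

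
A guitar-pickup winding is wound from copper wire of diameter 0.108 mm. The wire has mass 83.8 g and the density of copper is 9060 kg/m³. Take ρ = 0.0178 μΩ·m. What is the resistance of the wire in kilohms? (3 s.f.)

ρ = 0.0178 μΩ·m = 1.78×10^-8 Ω·m
A = π(d/2)² = π(5.4000e-05 m)² = 9.1609e-09 m²
L = m/(density·A) = 0.0838/(9060×9.1609e-09) = 1010 m
R = ρL/A = (1.78×10^-8)(1010)/(9.1609e-09) = 1.96 kΩ

1.96 kΩ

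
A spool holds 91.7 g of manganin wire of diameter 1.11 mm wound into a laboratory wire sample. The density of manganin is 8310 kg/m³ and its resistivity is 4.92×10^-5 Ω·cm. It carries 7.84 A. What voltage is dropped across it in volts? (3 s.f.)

ρ = 4.92×10^-5 Ω·cm = 4.92×10^-7 Ω·m
A = π(d/2)² = π(5.5500e-04 m)² = 9.6769e-07 m²
L = m/(density·A) = 0.0917/(8310×9.6769e-07) = 11.4 m
R = ρL/A = (4.92×10^-7)(11.4)/(9.6769e-07) = 5.798 Ω
V = IR = 7.84 × 5.798 = 45.5 V

45.5 V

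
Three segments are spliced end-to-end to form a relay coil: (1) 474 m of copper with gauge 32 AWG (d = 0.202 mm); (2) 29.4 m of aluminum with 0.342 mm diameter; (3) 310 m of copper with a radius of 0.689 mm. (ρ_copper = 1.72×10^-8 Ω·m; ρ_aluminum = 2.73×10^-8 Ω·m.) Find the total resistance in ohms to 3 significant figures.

267 Ω

Seg 1: A = π(0.202/2 mm)² = π(1.0100e-04 m)² = 3.205e-08 m²
R_1 = (1.72×10^-8)(474)/(3.205e-08) = 254.4 Ω
Seg 2: A = π(d/2)² = π(1.7100e-04 m)² = 9.186e-08 m²
R_2 = (2.73×10^-8)(29.4)/(9.186e-08) = 8.737 Ω
Seg 3: A = πr² = π(6.8900e-04 m)² = 1.491e-06 m²
R_3 = (1.72×10^-8)(310)/(1.491e-06) = 3.575 Ω
R_total = R_1 + R_2 + R_3 = 267 Ω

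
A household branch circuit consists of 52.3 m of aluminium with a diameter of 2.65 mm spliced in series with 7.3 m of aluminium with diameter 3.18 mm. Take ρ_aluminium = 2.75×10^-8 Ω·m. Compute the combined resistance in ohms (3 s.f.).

0.286 Ω

Segment 1: A = π(d/2)² = π(1.3250e-03 m)² = 5.515e-06 m²
R₁ = ρL/A = (2.75×10^-8)(52.3)/(5.515e-06) = 0.2608 Ω
Segment 2: A = π(d/2)² = π(1.5900e-03 m)² = 7.942e-06 m²
R₂ = (2.75×10^-8)(7.3)/(7.942e-06) = 0.02528 Ω
R = R₁ + R₂ = 0.286 Ω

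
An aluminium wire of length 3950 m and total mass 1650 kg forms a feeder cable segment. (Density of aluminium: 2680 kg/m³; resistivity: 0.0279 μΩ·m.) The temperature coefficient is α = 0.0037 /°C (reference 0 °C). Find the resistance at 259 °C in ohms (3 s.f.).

1.38 Ω

ρ = 0.0279 μΩ·m = 2.79×10^-8 Ω·m
A = m/(density·L) = 1650/(2680×3950) = 1.5587e-04 m²
R = ρL/A = (2.79×10^-8)(3950)/(1.5587e-04) = 0.707 Ω
R(259 °C) = 0.707 × (1 + 0.0037×259) = 1.38 Ω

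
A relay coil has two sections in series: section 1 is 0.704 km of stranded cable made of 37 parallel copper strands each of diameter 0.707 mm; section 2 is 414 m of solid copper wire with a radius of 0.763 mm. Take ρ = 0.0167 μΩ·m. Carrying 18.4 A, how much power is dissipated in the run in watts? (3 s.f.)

ρ = 0.0167 μΩ·m = 1.67×10^-8 Ω·m
Section 1: A_strand = π(3.5350e-04)² = 3.926e-07 m²; R₁ = ρL/(N·A_s) = (1.67×10^-8)(704)/(37×3.926e-07) = 0.8094 Ω
Section 2: A = πr² = π(7.6300e-04 m)² = 1.829e-06 m²
R₂ = (1.67×10^-8)(414)/(1.829e-06) = 3.78 Ω
R = R₁ + R₂ = 4.59 Ω
P = I²R = (18.4)² × 4.59 = 1550 W

1550 W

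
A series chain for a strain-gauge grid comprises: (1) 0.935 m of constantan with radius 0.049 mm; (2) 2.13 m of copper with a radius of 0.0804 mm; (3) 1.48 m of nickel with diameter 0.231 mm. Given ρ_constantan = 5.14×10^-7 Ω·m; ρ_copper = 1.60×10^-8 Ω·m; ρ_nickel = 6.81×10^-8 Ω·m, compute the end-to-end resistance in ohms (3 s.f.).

67.8 Ω

Seg 1: A = πr² = π(4.9000e-05 m)² = 7.543e-09 m²
R_1 = (5.14×10^-7)(0.935)/(7.543e-09) = 63.71 Ω
Seg 2: A = πr² = π(8.0400e-05 m)² = 2.031e-08 m²
R_2 = (1.60×10^-8)(2.13)/(2.031e-08) = 1.678 Ω
Seg 3: A = π(d/2)² = π(1.1550e-04 m)² = 4.191e-08 m²
R_3 = (6.81×10^-8)(1.48)/(4.191e-08) = 2.405 Ω
R_total = R_1 + R_2 + R_3 = 67.8 Ω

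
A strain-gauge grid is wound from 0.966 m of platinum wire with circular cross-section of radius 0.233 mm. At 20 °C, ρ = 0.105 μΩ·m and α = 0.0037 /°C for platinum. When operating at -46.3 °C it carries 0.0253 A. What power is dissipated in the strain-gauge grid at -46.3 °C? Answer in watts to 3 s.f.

2.87×10^-4 W

ρ = 0.105 μΩ·m = 1.05×10^-7 Ω·m
A = πr² = π(2.3300e-04 m)² = 1.706e-07 m²
R₍20₎ = ρL/A = (1.05×10^-7)(0.966)/(1.706e-07) = 0.5947 Ω
R₍-46.3₎ = R₍20₎(1 + αΔT) = 0.5947 × (1 + 0.0037×-66.3) = 0.4488 Ω
P = I²R = (0.0253)² × 0.4488 = 2.87×10^-4 W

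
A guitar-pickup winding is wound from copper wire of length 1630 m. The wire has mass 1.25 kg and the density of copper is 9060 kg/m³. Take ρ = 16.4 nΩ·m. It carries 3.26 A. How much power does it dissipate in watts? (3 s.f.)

3360 W

ρ = 16.4 nΩ·m = 1.64×10^-8 Ω·m
A = m/(density·L) = 1.25/(9060×1630) = 8.4644e-08 m²
R = ρL/A = (1.64×10^-8)(1630)/(8.4644e-08) = 315.8 Ω
P = I²R = (3.26)² × 315.8 = 3360 W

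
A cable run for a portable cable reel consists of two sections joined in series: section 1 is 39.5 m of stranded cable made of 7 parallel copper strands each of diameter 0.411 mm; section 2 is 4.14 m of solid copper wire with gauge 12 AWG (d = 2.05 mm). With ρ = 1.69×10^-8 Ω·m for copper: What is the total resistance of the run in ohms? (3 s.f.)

Section 1: A_strand = π(2.0550e-04)² = 1.327e-07 m²; R₁ = ρL/(N·A_s) = (1.69×10^-8)(39.5)/(7×1.327e-07) = 0.7188 Ω
Section 2: A = π(2.05/2 mm)² = π(1.0250e-03 m)² = 3.301e-06 m²
R₂ = (1.69×10^-8)(4.14)/(3.301e-06) = 0.0212 Ω
R = R₁ + R₂ = 0.740 Ω

0.740 Ω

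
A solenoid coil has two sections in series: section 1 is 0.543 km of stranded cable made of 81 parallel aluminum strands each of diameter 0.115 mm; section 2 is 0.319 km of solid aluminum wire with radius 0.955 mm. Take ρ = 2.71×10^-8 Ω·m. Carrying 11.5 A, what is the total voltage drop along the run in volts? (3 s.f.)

236 V

Section 1: A_strand = π(5.7500e-05)² = 1.039e-08 m²; R₁ = ρL/(N·A_s) = (2.71×10^-8)(543)/(81×1.039e-08) = 17.49 Ω
Section 2: A = πr² = π(9.5500e-04 m)² = 2.865e-06 m²
R₂ = (2.71×10^-8)(319)/(2.865e-06) = 3.017 Ω
R = R₁ + R₂ = 20.51 Ω
V = IR = 11.5 × 20.51 = 236 V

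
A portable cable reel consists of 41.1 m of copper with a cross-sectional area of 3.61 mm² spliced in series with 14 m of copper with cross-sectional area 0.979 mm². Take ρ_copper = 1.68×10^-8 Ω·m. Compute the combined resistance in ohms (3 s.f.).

Segment 1: A = 3.61 mm² = 3.610e-06 m²
R₁ = ρL/A = (1.68×10^-8)(41.1)/(3.610e-06) = 0.1913 Ω
Segment 2: A = 0.979 mm² = 9.790e-07 m²
R₂ = (1.68×10^-8)(14)/(9.790e-07) = 0.2402 Ω
R = R₁ + R₂ = 0.432 Ω

0.432 Ω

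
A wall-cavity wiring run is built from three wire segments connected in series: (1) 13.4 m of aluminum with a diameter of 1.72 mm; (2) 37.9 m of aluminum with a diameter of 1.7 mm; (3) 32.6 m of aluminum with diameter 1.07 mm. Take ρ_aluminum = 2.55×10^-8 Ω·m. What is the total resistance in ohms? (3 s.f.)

Seg 1: A = π(d/2)² = π(8.6000e-04 m)² = 2.324e-06 m²
R_1 = (2.55×10^-8)(13.4)/(2.324e-06) = 0.1471 Ω
Seg 2: A = π(d/2)² = π(8.5000e-04 m)² = 2.270e-06 m²
R_2 = (2.55×10^-8)(37.9)/(2.270e-06) = 0.4258 Ω
Seg 3: A = π(d/2)² = π(5.3500e-04 m)² = 8.992e-07 m²
R_3 = (2.55×10^-8)(32.6)/(8.992e-07) = 0.9245 Ω
R_total = R_1 + R_2 + R_3 = 1.50 Ω

1.50 Ω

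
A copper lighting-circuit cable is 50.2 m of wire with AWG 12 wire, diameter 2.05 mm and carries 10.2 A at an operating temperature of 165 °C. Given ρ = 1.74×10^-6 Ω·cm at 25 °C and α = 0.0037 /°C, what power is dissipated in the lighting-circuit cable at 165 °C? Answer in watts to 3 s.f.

ρ = 1.74×10^-6 Ω·cm = 1.74×10^-8 Ω·m
A = π(2.05/2 mm)² = π(1.0250e-03 m)² = 3.301e-06 m²
R₍25₎ = ρL/A = (1.74×10^-8)(50.2)/(3.301e-06) = 0.2646 Ω
R₍165₎ = R₍25₎(1 + αΔT) = 0.2646 × (1 + 0.0037×140) = 0.4017 Ω
P = I²R = (10.2)² × 0.4017 = 41.8 W

41.8 W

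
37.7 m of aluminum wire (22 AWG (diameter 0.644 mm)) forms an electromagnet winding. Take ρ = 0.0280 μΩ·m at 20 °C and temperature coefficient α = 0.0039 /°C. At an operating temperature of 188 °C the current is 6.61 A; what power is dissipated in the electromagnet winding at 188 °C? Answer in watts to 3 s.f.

234 W

ρ = 0.0280 μΩ·m = 2.80×10^-8 Ω·m
A = π(0.644/2 mm)² = π(3.2200e-04 m)² = 3.257e-07 m²
R₍20₎ = ρL/A = (2.80×10^-8)(37.7)/(3.257e-07) = 3.241 Ω
R₍188₎ = R₍20₎(1 + αΔT) = 3.241 × (1 + 0.0039×168) = 5.364 Ω
P = I²R = (6.61)² × 5.364 = 234 W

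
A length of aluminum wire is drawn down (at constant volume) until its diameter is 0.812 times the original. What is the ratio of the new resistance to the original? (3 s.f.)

2.30

Volume constant ⇒ L' = L/r² with r = 0.812. R' = ρL'/A' = ρ(L/r²)/(πr²d₀²/4) = R/r⁴.
Factor = 2.30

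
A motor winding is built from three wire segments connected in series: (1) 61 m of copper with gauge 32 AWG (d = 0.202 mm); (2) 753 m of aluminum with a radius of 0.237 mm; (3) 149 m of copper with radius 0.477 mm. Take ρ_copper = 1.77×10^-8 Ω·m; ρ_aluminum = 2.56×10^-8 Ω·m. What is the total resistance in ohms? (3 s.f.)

Seg 1: A = π(0.202/2 mm)² = π(1.0100e-04 m)² = 3.205e-08 m²
R_1 = (1.77×10^-8)(61)/(3.205e-08) = 33.69 Ω
Seg 2: A = πr² = π(2.3700e-04 m)² = 1.765e-07 m²
R_2 = (2.56×10^-8)(753)/(1.765e-07) = 109.2 Ω
Seg 3: A = πr² = π(4.7700e-04 m)² = 7.148e-07 m²
R_3 = (1.77×10^-8)(149)/(7.148e-07) = 3.69 Ω
R_total = R_1 + R_2 + R_3 = 147 Ω

147 Ω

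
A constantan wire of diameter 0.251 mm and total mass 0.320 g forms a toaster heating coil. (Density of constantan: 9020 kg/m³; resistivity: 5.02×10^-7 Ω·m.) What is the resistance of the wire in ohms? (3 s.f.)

A = π(d/2)² = π(1.2550e-04 m)² = 4.9481e-08 m²
L = m/(density·A) = 3.200×10^-4/(9020×4.9481e-08) = 0.717 m
R = ρL/A = (5.02×10^-7)(0.717)/(4.9481e-08) = 7.27 Ω

7.27 Ω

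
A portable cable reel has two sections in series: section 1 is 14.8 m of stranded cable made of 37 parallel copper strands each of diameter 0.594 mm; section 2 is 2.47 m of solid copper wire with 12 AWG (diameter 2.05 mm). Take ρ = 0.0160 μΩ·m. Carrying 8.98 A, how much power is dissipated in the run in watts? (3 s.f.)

ρ = 0.0160 μΩ·m = 1.60×10^-8 Ω·m
Section 1: A_strand = π(2.9700e-04)² = 2.771e-07 m²; R₁ = ρL/(N·A_s) = (1.60×10^-8)(14.8)/(37×2.771e-07) = 0.02309 Ω
Section 2: A = π(2.05/2 mm)² = π(1.0250e-03 m)² = 3.301e-06 m²
R₂ = (1.60×10^-8)(2.47)/(3.301e-06) = 0.01197 Ω
R = R₁ + R₂ = 0.03507 Ω
P = I²R = (8.98)² × 0.03507 = 2.83 W

2.83 W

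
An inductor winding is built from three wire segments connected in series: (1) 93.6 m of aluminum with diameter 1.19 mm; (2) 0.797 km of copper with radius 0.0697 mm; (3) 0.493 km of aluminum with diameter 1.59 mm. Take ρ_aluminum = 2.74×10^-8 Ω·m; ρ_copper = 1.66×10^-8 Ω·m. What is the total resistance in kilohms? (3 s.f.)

0.876 kΩ

Seg 1: A = π(d/2)² = π(5.9500e-04 m)² = 1.112e-06 m²
R_1 = (2.74×10^-8)(93.6)/(1.112e-06) = 2.306 Ω
Seg 2: A = πr² = π(6.9700e-05 m)² = 1.526e-08 m²
R_2 = (1.66×10^-8)(797)/(1.526e-08) = 866.9 Ω
Seg 3: A = π(d/2)² = π(7.9500e-04 m)² = 1.986e-06 m²
R_3 = (2.74×10^-8)(493)/(1.986e-06) = 6.803 Ω
R_total = R_1 + R_2 + R_3 = 0.876 kΩ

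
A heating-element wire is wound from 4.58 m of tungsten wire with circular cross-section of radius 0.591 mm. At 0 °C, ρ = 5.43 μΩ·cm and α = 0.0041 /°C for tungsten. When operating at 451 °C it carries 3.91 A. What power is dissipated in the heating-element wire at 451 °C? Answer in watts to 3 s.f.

9.87 W

ρ = 5.43 μΩ·cm = 5.43×10^-8 Ω·m
A = πr² = π(5.9100e-04 m)² = 1.097e-06 m²
R₍0₎ = ρL/A = (5.43×10^-8)(4.58)/(1.097e-06) = 0.2266 Ω
R₍451₎ = R₍0₎(1 + αΔT) = 0.2266 × (1 + 0.0041×451) = 0.6457 Ω
P = I²R = (3.91)² × 0.6457 = 9.87 W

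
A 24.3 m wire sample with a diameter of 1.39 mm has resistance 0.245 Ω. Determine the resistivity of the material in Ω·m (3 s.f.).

A = π(d/2)² = π(6.9500e-04 m)² = 1.517e-06 m²
ρ = RA/L = (0.245)(1.517e-06)/(24.3) = 1.53×10^-8 Ω·m

1.53×10^-8 Ω·m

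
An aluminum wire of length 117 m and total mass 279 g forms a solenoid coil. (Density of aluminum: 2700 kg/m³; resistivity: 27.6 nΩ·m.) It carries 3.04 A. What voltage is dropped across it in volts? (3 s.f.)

ρ = 27.6 nΩ·m = 2.76×10^-8 Ω·m
A = m/(density·L) = 0.279/(2700×117) = 8.8319e-07 m²
R = ρL/A = (2.76×10^-8)(117)/(8.8319e-07) = 3.656 Ω
V = IR = 3.04 × 3.656 = 11.1 V

11.1 V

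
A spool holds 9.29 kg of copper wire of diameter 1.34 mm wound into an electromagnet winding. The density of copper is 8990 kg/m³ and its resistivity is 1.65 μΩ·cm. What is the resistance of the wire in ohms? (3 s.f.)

ρ = 1.65 μΩ·cm = 1.65×10^-8 Ω·m
A = π(d/2)² = π(6.7000e-04 m)² = 1.4103e-06 m²
L = m/(density·A) = 9.29/(8990×1.4103e-06) = 732.8 m
R = ρL/A = (1.65×10^-8)(732.8)/(1.4103e-06) = 8.57 Ω

8.57 Ω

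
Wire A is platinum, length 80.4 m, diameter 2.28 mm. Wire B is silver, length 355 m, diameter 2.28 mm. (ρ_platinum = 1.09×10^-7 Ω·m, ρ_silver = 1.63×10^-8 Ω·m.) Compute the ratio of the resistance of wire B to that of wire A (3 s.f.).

0.660

R ∝ ρL/d², so R_B/R_A = (ρ_B/ρ_A) × (L_B/L_A)
= (1.63×10^-8/1.09×10^-7) × (355/80.4) = 0.660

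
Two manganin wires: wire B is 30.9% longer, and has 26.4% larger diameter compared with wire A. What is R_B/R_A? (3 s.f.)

0.819

R ∝ L/d², so R_B/R_A = (1 + 30.9/100) × (1 + 26.4/100)⁻²
= 1.309 × 0.6259 = 0.819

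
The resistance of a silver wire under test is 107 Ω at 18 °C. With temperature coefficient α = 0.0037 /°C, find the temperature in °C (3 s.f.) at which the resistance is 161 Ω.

154 °C

R = R₀(1 + α(T − T₀)) ⇒ T = T₀ + (R/R₀ − 1)/α
T = 18 + (161/107 − 1)/0.0037 = 18 + (0.5047)/0.0037 = 154 °C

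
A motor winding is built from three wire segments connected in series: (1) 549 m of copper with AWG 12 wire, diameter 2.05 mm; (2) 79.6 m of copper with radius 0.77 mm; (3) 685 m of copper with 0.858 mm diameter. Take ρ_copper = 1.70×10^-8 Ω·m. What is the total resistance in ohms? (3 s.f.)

Seg 1: A = π(2.05/2 mm)² = π(1.0250e-03 m)² = 3.301e-06 m²
R_1 = (1.70×10^-8)(549)/(3.301e-06) = 2.828 Ω
Seg 2: A = πr² = π(7.7000e-04 m)² = 1.863e-06 m²
R_2 = (1.70×10^-8)(79.6)/(1.863e-06) = 0.7265 Ω
Seg 3: A = π(d/2)² = π(4.2900e-04 m)² = 5.782e-07 m²
R_3 = (1.70×10^-8)(685)/(5.782e-07) = 20.14 Ω
R_total = R_1 + R_2 + R_3 = 23.7 Ω

23.7 Ω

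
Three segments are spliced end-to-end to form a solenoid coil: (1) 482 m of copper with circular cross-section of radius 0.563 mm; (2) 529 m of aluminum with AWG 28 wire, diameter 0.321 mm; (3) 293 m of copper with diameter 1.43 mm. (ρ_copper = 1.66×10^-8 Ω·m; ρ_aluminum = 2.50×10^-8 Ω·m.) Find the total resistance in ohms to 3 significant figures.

174 Ω

Seg 1: A = πr² = π(5.6300e-04 m)² = 9.958e-07 m²
R_1 = (1.66×10^-8)(482)/(9.958e-07) = 8.035 Ω
Seg 2: A = π(0.321/2 mm)² = π(1.6050e-04 m)² = 8.093e-08 m²
R_2 = (2.50×10^-8)(529)/(8.093e-08) = 163.4 Ω
Seg 3: A = π(d/2)² = π(7.1500e-04 m)² = 1.606e-06 m²
R_3 = (1.66×10^-8)(293)/(1.606e-06) = 3.028 Ω
R_total = R_1 + R_2 + R_3 = 174 Ω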